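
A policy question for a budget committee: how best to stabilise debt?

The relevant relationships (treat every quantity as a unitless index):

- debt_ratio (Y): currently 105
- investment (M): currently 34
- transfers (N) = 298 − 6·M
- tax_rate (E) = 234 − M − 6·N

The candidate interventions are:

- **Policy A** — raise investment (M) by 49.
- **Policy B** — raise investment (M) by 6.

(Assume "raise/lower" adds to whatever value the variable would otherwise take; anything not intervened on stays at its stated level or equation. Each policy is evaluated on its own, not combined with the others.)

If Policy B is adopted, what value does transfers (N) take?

58

Policy B (M + 6):
  M = 34 + 6 = 40
  N = 298 − 6·40 = 58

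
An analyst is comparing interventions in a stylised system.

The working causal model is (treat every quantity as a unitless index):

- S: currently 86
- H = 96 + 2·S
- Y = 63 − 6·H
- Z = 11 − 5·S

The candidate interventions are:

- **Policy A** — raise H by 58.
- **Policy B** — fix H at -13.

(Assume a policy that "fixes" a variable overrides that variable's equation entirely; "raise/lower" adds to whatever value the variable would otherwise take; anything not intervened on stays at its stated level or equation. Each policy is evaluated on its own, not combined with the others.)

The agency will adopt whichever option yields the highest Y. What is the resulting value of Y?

Policy A (H + 58):
  S = 86
  H = 96 + 2·86 (+58 from intervention) = 326
  Y = 63 − 6·326 = -1893
Policy B (H := -13):
  S = 86
  H = -13
  Y = 63 − 6·(-13) = 141
Comparing — Policy A: Y=-1893, Policy B: Y=141. Highest is 141 (Policy B).

141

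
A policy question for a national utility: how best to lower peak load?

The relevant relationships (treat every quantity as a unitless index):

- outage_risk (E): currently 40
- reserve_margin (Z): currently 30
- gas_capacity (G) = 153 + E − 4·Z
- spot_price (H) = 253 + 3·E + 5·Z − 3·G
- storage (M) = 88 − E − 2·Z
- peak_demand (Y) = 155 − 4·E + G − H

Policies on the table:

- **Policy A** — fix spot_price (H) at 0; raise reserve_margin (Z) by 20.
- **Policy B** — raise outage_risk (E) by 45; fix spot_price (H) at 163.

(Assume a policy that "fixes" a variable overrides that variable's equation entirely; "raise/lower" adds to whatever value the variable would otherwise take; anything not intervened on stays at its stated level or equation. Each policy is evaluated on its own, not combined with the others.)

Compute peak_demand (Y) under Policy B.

Policy B (E + 45, H := 163):
  E = 40 + 45 = 85
  Z = 30
  G = 153 + 85 − 4·30 = 118
  H = 163
  Y = 155 − 4·85 + 118 − 163 = -230

-230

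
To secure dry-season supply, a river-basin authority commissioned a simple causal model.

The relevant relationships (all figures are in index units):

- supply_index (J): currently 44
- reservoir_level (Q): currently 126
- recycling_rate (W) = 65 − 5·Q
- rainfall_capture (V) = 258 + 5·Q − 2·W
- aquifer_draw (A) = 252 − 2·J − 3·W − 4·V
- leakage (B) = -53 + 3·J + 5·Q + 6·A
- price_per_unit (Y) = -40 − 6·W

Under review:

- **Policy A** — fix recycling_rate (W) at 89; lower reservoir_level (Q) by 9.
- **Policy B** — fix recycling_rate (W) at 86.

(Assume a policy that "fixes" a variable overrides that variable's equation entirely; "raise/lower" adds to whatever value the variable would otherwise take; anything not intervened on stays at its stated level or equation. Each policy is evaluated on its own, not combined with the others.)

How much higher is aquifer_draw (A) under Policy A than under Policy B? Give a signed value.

195

Policy A (W := 89, Q − 9):
  J = 44
  Q = 126 − 9 = 117
  W = 89
  V = 258 + 5·117 − 2·89 = 665
  A = 252 − 2·44 − 3·89 − 4·665 = -2763
Policy B (W := 86):
  J = 44
  Q = 126
  W = 86
  V = 258 + 5·126 − 2·86 = 716
  A = 252 − 2·44 − 3·86 − 4·716 = -2958
A: -2763 − (-2958) = 195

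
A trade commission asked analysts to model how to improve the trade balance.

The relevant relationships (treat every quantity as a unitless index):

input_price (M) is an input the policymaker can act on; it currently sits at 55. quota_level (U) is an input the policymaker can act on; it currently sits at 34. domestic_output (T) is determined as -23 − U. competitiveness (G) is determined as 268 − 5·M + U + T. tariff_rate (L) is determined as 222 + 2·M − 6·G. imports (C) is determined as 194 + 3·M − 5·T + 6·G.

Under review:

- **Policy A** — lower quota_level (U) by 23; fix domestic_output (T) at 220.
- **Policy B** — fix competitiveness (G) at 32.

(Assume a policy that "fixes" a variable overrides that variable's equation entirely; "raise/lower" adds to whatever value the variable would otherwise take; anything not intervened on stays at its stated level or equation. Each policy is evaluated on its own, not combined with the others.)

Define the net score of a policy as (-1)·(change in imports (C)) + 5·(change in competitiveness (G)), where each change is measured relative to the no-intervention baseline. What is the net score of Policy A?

1131

Baseline:
  M = 55
  U = 34
  T = -23 − 34 = -57
  G = 268 − 5·55 + 34 + (-57) = -30
  C = 194 + 3·55 − 5·(-57) + 6·(-30) = 464
Policy A (U − 23, T := 220):
  M = 55
  U = 34 − 23 = 11
  T = 220
  G = 268 − 5·55 + 11 + 220 = 224
  C = 194 + 3·55 − 5·220 + 6·224 = 603
ΔC = 603 − 464 = 139; ΔG = 224 − (-30) = 254
Score = (-1)·139 + 5·254 = 1131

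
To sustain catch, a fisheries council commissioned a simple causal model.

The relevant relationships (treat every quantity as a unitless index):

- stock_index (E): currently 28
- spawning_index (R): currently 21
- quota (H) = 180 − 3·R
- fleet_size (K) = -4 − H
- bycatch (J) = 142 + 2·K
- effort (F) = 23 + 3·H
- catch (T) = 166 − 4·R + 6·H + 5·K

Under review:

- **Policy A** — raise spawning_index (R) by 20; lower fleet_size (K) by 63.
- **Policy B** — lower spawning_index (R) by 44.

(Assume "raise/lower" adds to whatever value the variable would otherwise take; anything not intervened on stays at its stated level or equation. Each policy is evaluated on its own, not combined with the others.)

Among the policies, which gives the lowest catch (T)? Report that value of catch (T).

Policy A (R + 20, K − 63):
  R = 21 + 20 = 41
  H = 180 − 3·41 = 57
  K = -4 − 57 (−63 from intervention) = -124
  T = 166 − 4·41 + 6·57 + 5·(-124) = -276
Policy B (R − 44):
  R = 21 − 44 = -23
  H = 180 − 3·(-23) = 249
  K = -4 − 249 = -253
  T = 166 − 4·(-23) + 6·249 + 5·(-253) = 487
Comparing — Policy A: T=-276, Policy B: T=487. Lowest is -276 (Policy A).

-276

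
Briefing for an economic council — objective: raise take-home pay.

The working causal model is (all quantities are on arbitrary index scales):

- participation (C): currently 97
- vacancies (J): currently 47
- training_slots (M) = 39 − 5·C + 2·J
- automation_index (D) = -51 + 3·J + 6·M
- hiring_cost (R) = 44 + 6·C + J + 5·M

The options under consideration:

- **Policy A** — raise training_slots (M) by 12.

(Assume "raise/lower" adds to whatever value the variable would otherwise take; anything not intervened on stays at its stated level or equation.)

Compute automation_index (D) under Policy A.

Policy A (M + 12):
  C = 97
  J = 47
  M = 39 − 5·97 + 2·47 (+12 from intervention) = -340
  D = -51 + 3·47 + 6·(-340) = -1950

-1950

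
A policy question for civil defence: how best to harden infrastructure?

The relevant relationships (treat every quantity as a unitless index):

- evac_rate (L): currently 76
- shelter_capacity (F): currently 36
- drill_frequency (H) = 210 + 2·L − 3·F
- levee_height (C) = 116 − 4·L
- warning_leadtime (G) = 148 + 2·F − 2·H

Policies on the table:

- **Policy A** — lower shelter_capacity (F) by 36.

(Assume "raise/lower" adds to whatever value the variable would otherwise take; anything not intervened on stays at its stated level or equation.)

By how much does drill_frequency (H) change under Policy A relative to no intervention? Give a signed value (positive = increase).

Baseline:
  L = 76
  F = 36
  H = 210 + 2·76 − 3·36 = 254
Policy A (F − 36):
  L = 76
  F = 36 − 36 = 0
  H = 210 + 2·76 − 3·0 = 362
Change in H: 362 − 254 = 108

108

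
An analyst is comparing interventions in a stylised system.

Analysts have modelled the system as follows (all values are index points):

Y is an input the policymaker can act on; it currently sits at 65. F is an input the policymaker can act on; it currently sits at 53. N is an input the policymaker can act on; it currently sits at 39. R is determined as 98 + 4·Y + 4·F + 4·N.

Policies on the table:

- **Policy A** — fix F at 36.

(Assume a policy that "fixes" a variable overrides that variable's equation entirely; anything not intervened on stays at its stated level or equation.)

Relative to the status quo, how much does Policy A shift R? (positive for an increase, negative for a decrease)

-68

Baseline:
  Y = 65
  F = 53
  N = 39
  R = 98 + 4·65 + 4·53 + 4·39 = 726
Policy A (F := 36):
  Y = 65
  F = 36
  N = 39
  R = 98 + 4·65 + 4·36 + 4·39 = 658
Change in R: 658 − 726 = -68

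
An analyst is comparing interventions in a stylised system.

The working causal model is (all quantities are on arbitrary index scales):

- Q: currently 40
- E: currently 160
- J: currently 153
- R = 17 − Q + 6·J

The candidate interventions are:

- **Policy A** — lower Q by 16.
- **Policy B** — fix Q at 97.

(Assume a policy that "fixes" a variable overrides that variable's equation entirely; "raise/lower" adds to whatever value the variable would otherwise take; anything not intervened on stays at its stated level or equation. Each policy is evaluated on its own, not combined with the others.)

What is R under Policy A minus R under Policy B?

Policy A (Q − 16):
  Q = 40 − 16 = 24
  J = 153
  R = 17 − 24 + 6·153 = 911
Policy B (Q := 97):
  Q = 97
  J = 153
  R = 17 − 97 + 6·153 = 838
R: 911 − 838 = 73

73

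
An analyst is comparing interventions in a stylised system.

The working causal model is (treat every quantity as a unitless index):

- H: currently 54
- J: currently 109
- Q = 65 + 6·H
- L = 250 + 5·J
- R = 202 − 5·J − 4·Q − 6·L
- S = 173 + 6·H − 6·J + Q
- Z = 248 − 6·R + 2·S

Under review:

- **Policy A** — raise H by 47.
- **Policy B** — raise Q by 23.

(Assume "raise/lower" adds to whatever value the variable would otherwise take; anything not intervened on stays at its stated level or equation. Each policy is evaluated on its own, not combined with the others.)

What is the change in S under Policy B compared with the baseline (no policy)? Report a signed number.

Baseline:
  H = 54
  J = 109
  Q = 65 + 6·54 = 389
  S = 173 + 6·54 − 6·109 + 389 = 232
Policy B (Q + 23):
  H = 54
  J = 109
  Q = 65 + 6·54 (+23 from intervention) = 412
  S = 173 + 6·54 − 6·109 + 412 = 255
Change in S: 255 − 232 = 23

23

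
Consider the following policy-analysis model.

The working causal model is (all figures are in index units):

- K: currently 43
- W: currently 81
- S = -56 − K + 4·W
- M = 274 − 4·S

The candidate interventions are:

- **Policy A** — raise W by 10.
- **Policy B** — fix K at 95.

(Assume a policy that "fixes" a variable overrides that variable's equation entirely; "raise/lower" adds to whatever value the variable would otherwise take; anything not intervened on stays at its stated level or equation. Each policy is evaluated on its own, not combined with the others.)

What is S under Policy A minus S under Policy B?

92

Policy A (W + 10):
  K = 43
  W = 81 + 10 = 91
  S = -56 − 43 + 4·91 = 265
Policy B (K := 95):
  K = 95
  W = 81
  S = -56 − 95 + 4·81 = 173
S: 265 − 173 = 92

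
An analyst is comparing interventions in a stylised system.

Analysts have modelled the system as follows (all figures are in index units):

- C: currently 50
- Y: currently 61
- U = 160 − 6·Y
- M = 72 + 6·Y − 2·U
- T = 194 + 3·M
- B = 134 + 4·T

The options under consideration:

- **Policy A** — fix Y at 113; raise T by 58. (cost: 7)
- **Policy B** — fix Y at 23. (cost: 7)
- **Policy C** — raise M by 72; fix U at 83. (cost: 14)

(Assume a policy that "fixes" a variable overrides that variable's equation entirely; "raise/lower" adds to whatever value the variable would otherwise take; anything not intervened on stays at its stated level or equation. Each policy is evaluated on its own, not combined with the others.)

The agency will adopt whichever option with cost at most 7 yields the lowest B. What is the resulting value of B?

2902

Policy A (Y := 113, T + 58):
  Y = 113
  U = 160 − 6·113 = -518
  M = 72 + 6·113 − 2·(-518) = 1786
  T = 194 + 3·1786 (+58 from intervention) = 5610
  B = 134 + 4·5610 = 22574
Policy B (Y := 23):
  Y = 23
  U = 160 − 6·23 = 22
  M = 72 + 6·23 − 2·22 = 166
  T = 194 + 3·166 = 692
  B = 134 + 4·692 = 2902
Comparing — Policy A: B=22574, Policy B: B=2902. Lowest is 2902 (Policy B).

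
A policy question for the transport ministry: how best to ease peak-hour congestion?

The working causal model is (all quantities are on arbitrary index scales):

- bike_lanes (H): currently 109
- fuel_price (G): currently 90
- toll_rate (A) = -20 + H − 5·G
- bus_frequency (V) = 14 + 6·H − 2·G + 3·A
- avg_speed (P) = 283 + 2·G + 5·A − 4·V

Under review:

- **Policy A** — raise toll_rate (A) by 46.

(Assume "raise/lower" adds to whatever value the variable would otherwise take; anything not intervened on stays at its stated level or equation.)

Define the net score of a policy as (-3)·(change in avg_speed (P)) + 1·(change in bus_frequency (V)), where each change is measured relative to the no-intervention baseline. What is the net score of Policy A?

1104

Baseline:
  H = 109
  G = 90
  A = -20 + 109 − 5·90 = -361
  V = 14 + 6·109 − 2·90 + 3·(-361) = -595
  P = 283 + 2·90 + 5·(-361) − 4·(-595) = 1038
Policy A (A + 46):
  H = 109
  G = 90
  A = -20 + 109 − 5·90 (+46 from intervention) = -315
  V = 14 + 6·109 − 2·90 + 3·(-315) = -457
  P = 283 + 2·90 + 5·(-315) − 4·(-457) = 716
ΔP = 716 − 1038 = -322; ΔV = -457 − (-595) = 138
Score = (-3)·(-322) + 1·138 = 1104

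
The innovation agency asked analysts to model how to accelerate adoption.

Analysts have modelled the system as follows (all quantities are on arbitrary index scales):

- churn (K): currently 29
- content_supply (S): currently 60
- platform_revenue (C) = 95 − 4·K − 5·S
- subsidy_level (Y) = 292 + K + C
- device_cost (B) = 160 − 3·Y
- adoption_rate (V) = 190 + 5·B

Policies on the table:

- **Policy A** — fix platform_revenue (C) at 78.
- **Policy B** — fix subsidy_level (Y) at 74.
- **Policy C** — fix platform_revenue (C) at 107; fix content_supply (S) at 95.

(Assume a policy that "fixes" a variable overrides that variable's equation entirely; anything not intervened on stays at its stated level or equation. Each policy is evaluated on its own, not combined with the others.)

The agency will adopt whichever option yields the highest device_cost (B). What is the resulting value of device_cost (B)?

-62

Policy A (C := 78):
  K = 29
  S = 60
  C = 78
  Y = 292 + 29 + 78 = 399
  B = 160 − 3·399 = -1037
Policy B (Y := 74):
  K = 29
  S = 60
  C = 95 − 4·29 − 5·60 = -321
  Y = 74
  B = 160 − 3·74 = -62
Policy C (C := 107, S := 95):
  K = 29
  S = 95
  C = 107
  Y = 292 + 29 + 107 = 428
  B = 160 − 3·428 = -1124
Comparing — Policy A: B=-1037, Policy B: B=-62, Policy C: B=-1124. Highest is -62 (Policy B).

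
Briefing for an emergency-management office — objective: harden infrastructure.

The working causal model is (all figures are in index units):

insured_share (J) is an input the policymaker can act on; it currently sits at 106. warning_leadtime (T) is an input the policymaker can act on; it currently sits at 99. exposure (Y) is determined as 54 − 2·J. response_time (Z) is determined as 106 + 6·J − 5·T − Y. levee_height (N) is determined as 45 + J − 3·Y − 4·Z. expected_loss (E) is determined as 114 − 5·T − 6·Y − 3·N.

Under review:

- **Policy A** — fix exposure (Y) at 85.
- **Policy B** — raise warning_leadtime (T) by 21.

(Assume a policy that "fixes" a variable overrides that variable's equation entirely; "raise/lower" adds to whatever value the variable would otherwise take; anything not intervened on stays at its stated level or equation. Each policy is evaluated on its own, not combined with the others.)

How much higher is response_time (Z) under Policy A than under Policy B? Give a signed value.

-138

Policy A (Y := 85):
  J = 106
  T = 99
  Y = 85
  Z = 106 + 6·106 − 5·99 − 85 = 162
Policy B (T + 21):
  J = 106
  T = 99 + 21 = 120
  Y = 54 − 2·106 = -158
  Z = 106 + 6·106 − 5·120 − (-158) = 300
Z: 162 − 300 = -138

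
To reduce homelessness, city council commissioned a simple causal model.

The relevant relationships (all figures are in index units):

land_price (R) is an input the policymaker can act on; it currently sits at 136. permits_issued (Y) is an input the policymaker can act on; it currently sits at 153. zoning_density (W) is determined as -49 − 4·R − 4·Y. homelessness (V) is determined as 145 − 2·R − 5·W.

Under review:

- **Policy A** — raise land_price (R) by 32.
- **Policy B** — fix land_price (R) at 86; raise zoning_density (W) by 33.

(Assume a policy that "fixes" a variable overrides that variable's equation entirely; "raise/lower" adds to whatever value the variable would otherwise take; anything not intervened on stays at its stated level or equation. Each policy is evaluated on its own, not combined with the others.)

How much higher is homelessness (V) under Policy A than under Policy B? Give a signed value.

Policy A (R + 32):
  R = 136 + 32 = 168
  Y = 153
  W = -49 − 4·168 − 4·153 = -1333
  V = 145 − 2·168 − 5·(-1333) = 6474
Policy B (R := 86, W + 33):
  R = 86
  Y = 153
  W = -49 − 4·86 − 4·153 (+33 from intervention) = -972
  V = 145 − 2·86 − 5·(-972) = 4833
V: 6474 − 4833 = 1641

1641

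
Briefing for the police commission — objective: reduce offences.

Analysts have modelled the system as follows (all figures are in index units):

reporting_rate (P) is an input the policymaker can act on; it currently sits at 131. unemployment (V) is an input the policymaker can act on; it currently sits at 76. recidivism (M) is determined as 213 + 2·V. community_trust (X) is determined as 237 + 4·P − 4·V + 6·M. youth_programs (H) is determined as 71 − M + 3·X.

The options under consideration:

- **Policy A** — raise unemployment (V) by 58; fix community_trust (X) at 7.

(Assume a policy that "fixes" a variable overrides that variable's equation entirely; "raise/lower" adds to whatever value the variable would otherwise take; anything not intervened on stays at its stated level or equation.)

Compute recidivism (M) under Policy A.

481

Policy A (V + 58, X := 7):
  V = 76 + 58 = 134
  M = 213 + 2·134 = 481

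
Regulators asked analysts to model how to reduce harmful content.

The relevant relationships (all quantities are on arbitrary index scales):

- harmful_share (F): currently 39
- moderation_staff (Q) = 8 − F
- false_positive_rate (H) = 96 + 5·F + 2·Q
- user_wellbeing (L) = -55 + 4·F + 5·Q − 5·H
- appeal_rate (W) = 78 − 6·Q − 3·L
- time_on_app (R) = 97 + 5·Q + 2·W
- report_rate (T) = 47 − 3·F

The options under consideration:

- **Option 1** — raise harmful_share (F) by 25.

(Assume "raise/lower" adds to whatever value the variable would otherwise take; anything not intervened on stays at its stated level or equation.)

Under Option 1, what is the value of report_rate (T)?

Option 1 (F + 25):
  F = 39 + 25 = 64
  T = 47 − 3·64 = -145

-145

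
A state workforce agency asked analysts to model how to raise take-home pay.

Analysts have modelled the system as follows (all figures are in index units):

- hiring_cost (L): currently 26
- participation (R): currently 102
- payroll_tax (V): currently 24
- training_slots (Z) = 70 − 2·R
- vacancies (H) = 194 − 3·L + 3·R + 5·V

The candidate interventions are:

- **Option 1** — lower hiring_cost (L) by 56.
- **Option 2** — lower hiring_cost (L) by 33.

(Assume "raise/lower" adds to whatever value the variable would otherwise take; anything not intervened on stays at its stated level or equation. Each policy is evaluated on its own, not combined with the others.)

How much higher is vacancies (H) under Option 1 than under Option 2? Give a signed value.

Option 1 (L − 56):
  L = 26 − 56 = -30
  R = 102
  V = 24
  H = 194 − 3·(-30) + 3·102 + 5·24 = 710
Option 2 (L − 33):
  L = 26 − 33 = -7
  R = 102
  V = 24
  H = 194 − 3·(-7) + 3·102 + 5·24 = 641
H: 710 − 641 = 69

69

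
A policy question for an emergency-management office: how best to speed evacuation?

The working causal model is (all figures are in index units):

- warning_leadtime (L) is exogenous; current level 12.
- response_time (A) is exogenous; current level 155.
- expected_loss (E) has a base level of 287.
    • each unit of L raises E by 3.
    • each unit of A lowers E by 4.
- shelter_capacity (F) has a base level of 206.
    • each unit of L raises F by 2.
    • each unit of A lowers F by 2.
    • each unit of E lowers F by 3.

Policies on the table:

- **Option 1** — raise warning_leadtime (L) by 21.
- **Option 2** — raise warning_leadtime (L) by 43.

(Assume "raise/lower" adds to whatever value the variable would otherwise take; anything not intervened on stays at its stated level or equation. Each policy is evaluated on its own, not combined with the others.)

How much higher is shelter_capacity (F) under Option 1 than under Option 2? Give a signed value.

Option 1 (L + 21):
  L = 12 + 21 = 33
  A = 155
  E = 287 + 3·33 − 4·155 = -234
  F = 206 + 2·33 − 2·155 − 3·(-234) = 664
Option 2 (L + 43):
  L = 12 + 43 = 55
  A = 155
  E = 287 + 3·55 − 4·155 = -168
  F = 206 + 2·55 − 2·155 − 3·(-168) = 510
F: 664 − 510 = 154

154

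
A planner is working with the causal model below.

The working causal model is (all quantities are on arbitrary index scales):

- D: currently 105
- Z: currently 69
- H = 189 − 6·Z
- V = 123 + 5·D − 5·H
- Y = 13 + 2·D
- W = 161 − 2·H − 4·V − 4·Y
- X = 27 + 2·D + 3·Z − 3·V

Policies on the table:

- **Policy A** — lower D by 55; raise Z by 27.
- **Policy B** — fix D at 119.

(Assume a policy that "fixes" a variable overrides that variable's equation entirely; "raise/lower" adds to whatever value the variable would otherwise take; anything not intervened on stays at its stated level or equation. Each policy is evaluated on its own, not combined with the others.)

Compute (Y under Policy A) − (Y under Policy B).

Policy A (D − 55, Z + 27):
  D = 105 − 55 = 50
  Y = 13 + 2·50 = 113
Policy B (D := 119):
  D = 119
  Y = 13 + 2·119 = 251
Y: 113 − 251 = -138

-138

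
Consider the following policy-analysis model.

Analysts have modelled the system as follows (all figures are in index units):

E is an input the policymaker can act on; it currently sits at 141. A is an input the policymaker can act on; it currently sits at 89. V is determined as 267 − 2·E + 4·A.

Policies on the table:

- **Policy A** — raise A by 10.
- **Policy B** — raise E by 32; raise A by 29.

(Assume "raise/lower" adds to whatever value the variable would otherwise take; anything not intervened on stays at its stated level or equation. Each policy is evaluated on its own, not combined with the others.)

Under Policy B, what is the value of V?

Policy B (E + 32, A + 29):
  E = 141 + 32 = 173
  A = 89 + 29 = 118
  V = 267 − 2·173 + 4·118 = 393

393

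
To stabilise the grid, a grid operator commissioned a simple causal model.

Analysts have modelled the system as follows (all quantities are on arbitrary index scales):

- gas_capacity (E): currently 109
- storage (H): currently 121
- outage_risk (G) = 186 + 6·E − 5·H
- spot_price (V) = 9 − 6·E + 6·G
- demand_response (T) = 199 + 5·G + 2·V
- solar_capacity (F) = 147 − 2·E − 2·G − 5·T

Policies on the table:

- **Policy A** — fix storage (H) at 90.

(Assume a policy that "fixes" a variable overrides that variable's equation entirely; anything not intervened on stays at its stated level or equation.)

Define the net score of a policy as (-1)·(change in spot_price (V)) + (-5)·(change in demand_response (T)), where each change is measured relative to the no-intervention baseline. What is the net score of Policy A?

-14105

Baseline:
  E = 109
  H = 121
  G = 186 + 6·109 − 5·121 = 235
  V = 9 − 6·109 + 6·235 = 765
  T = 199 + 5·235 + 2·765 = 2904
Policy A (H := 90):
  E = 109
  H = 90
  G = 186 + 6·109 − 5·90 = 390
  V = 9 − 6·109 + 6·390 = 1695
  T = 199 + 5·390 + 2·1695 = 5539
ΔV = 1695 − 765 = 930; ΔT = 5539 − 2904 = 2635
Score = (-1)·930 + (-5)·2635 = -14105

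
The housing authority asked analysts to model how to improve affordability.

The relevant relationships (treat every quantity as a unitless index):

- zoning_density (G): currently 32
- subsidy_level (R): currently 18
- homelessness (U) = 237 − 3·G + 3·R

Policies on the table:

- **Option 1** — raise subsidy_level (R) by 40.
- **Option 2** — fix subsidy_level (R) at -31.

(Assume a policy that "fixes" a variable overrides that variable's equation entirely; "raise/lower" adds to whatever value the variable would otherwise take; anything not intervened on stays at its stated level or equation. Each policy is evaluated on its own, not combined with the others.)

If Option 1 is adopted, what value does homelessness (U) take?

315

Option 1 (R + 40):
  G = 32
  R = 18 + 40 = 58
  U = 237 − 3·32 + 3·58 = 315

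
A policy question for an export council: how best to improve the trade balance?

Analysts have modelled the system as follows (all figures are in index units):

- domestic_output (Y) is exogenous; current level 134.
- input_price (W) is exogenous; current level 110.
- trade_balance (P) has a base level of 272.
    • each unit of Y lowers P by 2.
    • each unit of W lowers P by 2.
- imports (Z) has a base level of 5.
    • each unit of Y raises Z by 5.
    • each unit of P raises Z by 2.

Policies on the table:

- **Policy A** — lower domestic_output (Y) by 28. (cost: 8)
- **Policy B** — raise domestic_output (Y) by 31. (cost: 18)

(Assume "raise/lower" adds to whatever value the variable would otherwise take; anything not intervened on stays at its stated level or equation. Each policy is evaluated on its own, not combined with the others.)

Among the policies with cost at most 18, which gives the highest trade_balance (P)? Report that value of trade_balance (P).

-160

Policy A (Y − 28):
  Y = 134 − 28 = 106
  W = 110
  P = 272 − 2·106 − 2·110 = -160
Policy B (Y + 31):
  Y = 134 + 31 = 165
  W = 110
  P = 272 − 2·165 − 2·110 = -278
Comparing — Policy A: P=-160, Policy B: P=-278. Highest is -160 (Policy A).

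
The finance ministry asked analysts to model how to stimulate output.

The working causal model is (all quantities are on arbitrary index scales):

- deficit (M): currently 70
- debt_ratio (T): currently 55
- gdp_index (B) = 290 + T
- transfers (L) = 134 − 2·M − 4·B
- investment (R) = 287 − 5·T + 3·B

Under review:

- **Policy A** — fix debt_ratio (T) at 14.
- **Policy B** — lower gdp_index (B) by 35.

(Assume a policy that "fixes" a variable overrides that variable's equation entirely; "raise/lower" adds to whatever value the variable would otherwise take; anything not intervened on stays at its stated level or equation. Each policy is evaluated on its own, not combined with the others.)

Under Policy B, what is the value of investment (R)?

Policy B (B − 35):
  T = 55
  B = 290 + 55 (−35 from intervention) = 310
  R = 287 − 5·55 + 3·310 = 942

942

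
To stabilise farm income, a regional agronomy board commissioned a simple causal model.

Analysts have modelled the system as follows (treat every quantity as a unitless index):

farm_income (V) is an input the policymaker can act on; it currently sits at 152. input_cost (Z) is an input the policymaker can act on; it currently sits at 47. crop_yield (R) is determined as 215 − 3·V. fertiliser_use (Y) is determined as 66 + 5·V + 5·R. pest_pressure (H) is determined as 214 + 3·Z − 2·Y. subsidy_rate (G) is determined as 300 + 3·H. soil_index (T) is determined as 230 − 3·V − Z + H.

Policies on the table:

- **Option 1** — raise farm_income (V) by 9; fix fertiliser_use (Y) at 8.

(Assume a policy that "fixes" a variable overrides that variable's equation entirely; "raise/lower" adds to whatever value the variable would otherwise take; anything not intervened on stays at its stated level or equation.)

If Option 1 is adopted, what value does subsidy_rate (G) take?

Option 1 (V + 9, Y := 8):
  V = 152 + 9 = 161
  Z = 47
  R = 215 − 3·161 = -268
  Y = 8
  H = 214 + 3·47 − 2·8 = 339
  G = 300 + 3·339 = 1317

1317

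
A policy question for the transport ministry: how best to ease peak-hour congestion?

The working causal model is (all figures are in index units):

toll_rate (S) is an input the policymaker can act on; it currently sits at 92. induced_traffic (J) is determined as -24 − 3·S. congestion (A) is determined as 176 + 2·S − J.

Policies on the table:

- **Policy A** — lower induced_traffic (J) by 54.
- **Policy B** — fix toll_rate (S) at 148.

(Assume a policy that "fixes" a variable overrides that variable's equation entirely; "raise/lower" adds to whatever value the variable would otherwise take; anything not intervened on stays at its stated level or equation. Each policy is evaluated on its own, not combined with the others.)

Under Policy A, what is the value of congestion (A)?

714

Policy A (J − 54):
  S = 92
  J = -24 − 3·92 (−54 from intervention) = -354
  A = 176 + 2·92 − (-354) = 714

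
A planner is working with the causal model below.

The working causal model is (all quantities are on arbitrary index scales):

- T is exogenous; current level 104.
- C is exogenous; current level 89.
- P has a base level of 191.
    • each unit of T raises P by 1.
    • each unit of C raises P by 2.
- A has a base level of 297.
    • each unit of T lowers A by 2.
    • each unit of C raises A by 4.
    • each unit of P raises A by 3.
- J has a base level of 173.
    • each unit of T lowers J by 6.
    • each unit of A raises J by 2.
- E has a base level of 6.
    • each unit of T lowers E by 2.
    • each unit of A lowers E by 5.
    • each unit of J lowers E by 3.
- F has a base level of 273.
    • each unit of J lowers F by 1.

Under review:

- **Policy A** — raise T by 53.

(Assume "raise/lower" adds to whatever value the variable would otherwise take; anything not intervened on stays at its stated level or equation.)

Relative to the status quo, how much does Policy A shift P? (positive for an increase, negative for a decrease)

Baseline:
  T = 104
  C = 89
  P = 191 + 104 + 2·89 = 473
Policy A (T + 53):
  T = 104 + 53 = 157
  C = 89
  P = 191 + 157 + 2·89 = 526
Change in P: 526 − 473 = 53

53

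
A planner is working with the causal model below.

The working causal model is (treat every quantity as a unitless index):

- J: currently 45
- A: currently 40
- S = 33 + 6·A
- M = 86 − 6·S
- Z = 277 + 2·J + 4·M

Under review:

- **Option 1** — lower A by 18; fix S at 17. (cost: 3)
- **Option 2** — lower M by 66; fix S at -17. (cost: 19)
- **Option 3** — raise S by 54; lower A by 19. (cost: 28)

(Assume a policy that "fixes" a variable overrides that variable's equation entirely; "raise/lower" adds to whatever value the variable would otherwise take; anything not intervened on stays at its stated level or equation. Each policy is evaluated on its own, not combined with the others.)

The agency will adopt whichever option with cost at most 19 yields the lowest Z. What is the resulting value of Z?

303

Option 1 (A − 18, S := 17):
  J = 45
  A = 40 − 18 = 22
  S = 17
  M = 86 − 6·17 = -16
  Z = 277 + 2·45 + 4·(-16) = 303
Option 2 (M − 66, S := -17):
  J = 45
  A = 40
  S = -17
  M = 86 − 6·(-17) (−66 from intervention) = 122
  Z = 277 + 2·45 + 4·122 = 855
Comparing — Option 1: Z=303, Option 2: Z=855. Lowest is 303 (Option 1).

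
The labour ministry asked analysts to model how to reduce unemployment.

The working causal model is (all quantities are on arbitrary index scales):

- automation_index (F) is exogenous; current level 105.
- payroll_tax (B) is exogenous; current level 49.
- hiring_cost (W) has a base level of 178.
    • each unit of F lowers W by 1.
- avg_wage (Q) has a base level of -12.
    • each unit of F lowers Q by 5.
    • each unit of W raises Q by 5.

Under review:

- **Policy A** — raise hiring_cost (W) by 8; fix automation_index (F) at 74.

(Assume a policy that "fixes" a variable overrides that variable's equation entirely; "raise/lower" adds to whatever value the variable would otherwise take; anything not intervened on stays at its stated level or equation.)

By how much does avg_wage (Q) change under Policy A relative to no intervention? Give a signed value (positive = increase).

Baseline:
  F = 105
  W = 178 − 105 = 73
  Q = -12 − 5·105 + 5·73 = -172
Policy A (W + 8, F := 74):
  F = 74
  W = 178 − 74 (+8 from intervention) = 112
  Q = -12 − 5·74 + 5·112 = 178
Change in Q: 178 − (-172) = 350

350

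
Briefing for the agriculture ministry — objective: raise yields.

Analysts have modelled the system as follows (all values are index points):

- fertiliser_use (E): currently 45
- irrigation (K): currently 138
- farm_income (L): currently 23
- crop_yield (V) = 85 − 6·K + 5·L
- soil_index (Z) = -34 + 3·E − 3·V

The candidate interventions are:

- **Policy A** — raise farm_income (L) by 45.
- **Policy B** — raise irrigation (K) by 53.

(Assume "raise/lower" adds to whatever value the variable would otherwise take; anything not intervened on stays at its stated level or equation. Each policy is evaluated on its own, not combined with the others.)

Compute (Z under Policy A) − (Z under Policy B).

Policy A (L + 45):
  E = 45
  K = 138
  L = 23 + 45 = 68
  V = 85 − 6·138 + 5·68 = -403
  Z = -34 + 3·45 − 3·(-403) = 1310
Policy B (K + 53):
  E = 45
  K = 138 + 53 = 191
  L = 23
  V = 85 − 6·191 + 5·23 = -946
  Z = -34 + 3·45 − 3·(-946) = 2939
Z: 1310 − 2939 = -1629

-1629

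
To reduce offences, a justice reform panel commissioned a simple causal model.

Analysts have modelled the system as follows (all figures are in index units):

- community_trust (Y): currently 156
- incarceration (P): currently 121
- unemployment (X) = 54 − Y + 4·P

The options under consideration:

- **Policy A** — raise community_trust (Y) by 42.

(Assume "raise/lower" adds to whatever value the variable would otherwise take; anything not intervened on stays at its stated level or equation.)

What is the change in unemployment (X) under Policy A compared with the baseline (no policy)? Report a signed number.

-42

Baseline:
  Y = 156
  P = 121
  X = 54 − 156 + 4·121 = 382
Policy A (Y + 42):
  Y = 156 + 42 = 198
  P = 121
  X = 54 − 198 + 4·121 = 340
Change in X: 340 − 382 = -42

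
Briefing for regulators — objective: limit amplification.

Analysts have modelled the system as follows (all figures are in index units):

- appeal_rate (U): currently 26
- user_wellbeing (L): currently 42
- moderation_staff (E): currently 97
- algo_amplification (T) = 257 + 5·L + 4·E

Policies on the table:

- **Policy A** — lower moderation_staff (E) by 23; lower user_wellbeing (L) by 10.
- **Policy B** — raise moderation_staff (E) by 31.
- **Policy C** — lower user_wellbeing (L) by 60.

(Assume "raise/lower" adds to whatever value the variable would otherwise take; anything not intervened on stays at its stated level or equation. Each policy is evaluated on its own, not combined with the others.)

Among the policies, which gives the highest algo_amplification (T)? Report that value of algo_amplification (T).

979

Policy A (E − 23, L − 10):
  L = 42 − 10 = 32
  E = 97 − 23 = 74
  T = 257 + 5·32 + 4·74 = 713
Policy B (E + 31):
  L = 42
  E = 97 + 31 = 128
  T = 257 + 5·42 + 4·128 = 979
Policy C (L − 60):
  L = 42 − 60 = -18
  E = 97
  T = 257 + 5·(-18) + 4·97 = 555
Comparing — Policy A: T=713, Policy B: T=979, Policy C: T=555. Highest is 979 (Policy B).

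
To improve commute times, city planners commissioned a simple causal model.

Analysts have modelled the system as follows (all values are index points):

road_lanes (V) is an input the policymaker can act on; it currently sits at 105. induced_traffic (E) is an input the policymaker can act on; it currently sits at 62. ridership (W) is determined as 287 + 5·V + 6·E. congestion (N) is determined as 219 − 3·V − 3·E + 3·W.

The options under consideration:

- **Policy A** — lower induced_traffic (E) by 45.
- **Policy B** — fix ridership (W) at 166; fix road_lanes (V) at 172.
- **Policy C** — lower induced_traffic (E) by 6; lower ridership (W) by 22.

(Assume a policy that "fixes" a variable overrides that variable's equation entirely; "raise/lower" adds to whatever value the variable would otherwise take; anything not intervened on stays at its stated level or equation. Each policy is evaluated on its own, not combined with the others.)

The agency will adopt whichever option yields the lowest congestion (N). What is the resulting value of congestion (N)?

Policy A (E − 45):
  V = 105
  E = 62 − 45 = 17
  W = 287 + 5·105 + 6·17 = 914
  N = 219 − 3·105 − 3·17 + 3·914 = 2595
Policy B (W := 166, V := 172):
  V = 172
  E = 62
  W = 166
  N = 219 − 3·172 − 3·62 + 3·166 = 15
Policy C (E − 6, W − 22):
  V = 105
  E = 62 − 6 = 56
  W = 287 + 5·105 + 6·56 (−22 from intervention) = 1126
  N = 219 − 3·105 − 3·56 + 3·1126 = 3114
Comparing — Policy A: N=2595, Policy B: N=15, Policy C: N=3114. Lowest is 15 (Policy B).

15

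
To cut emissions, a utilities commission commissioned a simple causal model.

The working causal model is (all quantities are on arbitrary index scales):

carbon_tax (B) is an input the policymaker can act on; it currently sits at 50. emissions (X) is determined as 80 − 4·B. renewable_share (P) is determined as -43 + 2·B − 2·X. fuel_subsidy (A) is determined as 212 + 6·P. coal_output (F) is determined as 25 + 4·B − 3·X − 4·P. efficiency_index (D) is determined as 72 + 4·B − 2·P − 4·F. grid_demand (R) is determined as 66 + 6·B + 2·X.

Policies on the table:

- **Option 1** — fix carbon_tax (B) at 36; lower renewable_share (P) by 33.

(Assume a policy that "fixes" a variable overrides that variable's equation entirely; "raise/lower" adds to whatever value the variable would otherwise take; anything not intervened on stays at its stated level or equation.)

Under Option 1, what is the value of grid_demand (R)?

154

Option 1 (B := 36, P − 33):
  B = 36
  X = 80 − 4·36 = -64
  R = 66 + 6·36 + 2·(-64) = 154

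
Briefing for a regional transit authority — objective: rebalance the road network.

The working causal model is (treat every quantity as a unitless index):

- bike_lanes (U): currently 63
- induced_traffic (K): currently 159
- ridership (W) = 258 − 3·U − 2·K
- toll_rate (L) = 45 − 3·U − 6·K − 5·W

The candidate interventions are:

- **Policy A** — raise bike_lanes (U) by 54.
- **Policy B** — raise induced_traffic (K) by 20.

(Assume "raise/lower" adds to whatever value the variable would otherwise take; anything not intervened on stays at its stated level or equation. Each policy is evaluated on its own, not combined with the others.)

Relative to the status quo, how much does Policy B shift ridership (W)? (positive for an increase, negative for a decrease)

Baseline:
  U = 63
  K = 159
  W = 258 − 3·63 − 2·159 = -249
Policy B (K + 20):
  U = 63
  K = 159 + 20 = 179
  W = 258 − 3·63 − 2·179 = -289
Change in W: -289 − (-249) = -40

-40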